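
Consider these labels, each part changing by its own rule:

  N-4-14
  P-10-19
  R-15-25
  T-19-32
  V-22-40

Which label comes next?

For the letter, letters move forward 2 places in the alphabet: N, P, R, T, V → X.
Second component — differences are 6, 5, 4, … (decreasing by 1 each time): 4, 10, 15, 19, 22 → 24.
Third component — differences are 5, 6, 7, … (increasing by 1 each time): 14, 19, 25, 32, 40 → 49.
So the next label is X-24-49.

X-24-49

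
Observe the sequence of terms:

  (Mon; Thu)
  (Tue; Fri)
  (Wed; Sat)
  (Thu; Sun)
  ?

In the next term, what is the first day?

First day: Mon, Tue, Wed, Thu → Fri (runs through the weekdays Mon→Sun).

Fri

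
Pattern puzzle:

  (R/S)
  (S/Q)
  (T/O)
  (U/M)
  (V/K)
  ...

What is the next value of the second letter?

I

Second letter goes S, Q, O, M, K → I (letters move back 2 places in the alphabet).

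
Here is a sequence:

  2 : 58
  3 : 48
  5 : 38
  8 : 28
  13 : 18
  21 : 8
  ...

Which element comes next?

34 : -2

For the first part, each term is the sum of the two before it: 2, 3, 5, 8, 13, 21 → 34.
Second part: 58, 48, 38, 28, 18, 8 → -2 (−10 each step).
Combining the parts gives 34 : -2.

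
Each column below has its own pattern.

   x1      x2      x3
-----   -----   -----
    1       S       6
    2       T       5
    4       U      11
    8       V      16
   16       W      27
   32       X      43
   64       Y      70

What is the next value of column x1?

128

Column x1: ×2 each step, so 1, 2, 4, 8, 16, 32, 64 → 128.
Column x2 goes S, T, U, V, W, X, Y → Z (letters move forward 1 place in the alphabet).
Column x3: 6, 5, 11, 16, 27, 43, 70 → 113 (each term is the sum of the two before it).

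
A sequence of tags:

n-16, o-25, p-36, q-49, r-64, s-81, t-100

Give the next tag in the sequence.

u-121

For the letter, letters move forward 1 place in the alphabet: n, o, p, q, r, s, t → u.
Second component: 16, 25, 36, 49, 64, 81, 100 → 121 (perfect squares: 4², 5², 6², …).
So the next tag is u-121.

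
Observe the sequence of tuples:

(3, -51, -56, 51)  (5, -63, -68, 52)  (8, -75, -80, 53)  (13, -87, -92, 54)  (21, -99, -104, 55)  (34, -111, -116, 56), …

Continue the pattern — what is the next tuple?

First component: each term is the sum of the two before it, so 3, 5, 8, 13, 21, 34 → 55.
Second component goes -51, -63, -75, -87, -99, -111 → -123 (−12 each step).
Third component — −12 each step: -56, -68, -80, -92, -104, -116 → -128.
Fourth component: +1 each step, so 51, 52, 53, 54, 55, 56 → 57.
Putting it together: (55, -123, -128, 57).

(55, -123, -128, 57)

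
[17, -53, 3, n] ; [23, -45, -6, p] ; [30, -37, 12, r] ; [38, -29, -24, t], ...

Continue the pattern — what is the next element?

First component: differences are 6, 7, 8, … (increasing by 1 each time), so 17, 23, 30, 38 → 47.
For the second component, +8 each step: -53, -45, -37, -29 → -21.
Third component goes 3, -6, 12, -24 → 48 (×(-2) each step).
Letter: letters move forward 2 places in the alphabet; n, p, r, t → v.
Putting it together: [47, -21, 48, v].

[47, -21, 48, v]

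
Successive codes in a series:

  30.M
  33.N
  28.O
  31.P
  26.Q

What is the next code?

29.R

First component: alternating steps +3, −5, +3, −5, …, so 30, 33, 28, 31, 26 → 29.
Letter — letters move forward 1 place in the alphabet: M, N, O, P, Q → R.
Combining the parts gives 29.R.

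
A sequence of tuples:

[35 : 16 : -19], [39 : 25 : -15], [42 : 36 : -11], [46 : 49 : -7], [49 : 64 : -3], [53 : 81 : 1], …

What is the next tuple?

First component: alternating steps +4, +3, +4, +3, …, so 35, 39, 42, 46, 49, 53 → 56.
Second component — perfect squares: 4², 5², 6², …: 16, 25, 36, 49, 64, 81 → 100.
Third component: +4 each step, so -19, -15, -11, -7, -3, 1 → 5.
Combining the parts gives [56 : 100 : 5].

[56 : 100 : 5]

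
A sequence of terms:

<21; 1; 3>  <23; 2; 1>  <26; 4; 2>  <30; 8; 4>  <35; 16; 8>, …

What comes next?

<41; 32; 16>

First coordinate: differences are 2, 3, 4, … (increasing by 1 each time), so 21, 23, 26, 30, 35 → 41.
Second coordinate goes 1, 2, 4, 8, 16 → 32 (×2 each step).
Third coordinate: always the previous value of the second coordinate, so 3, 1, 2, 4, 8 → 16.
Putting it together: <41; 32; 16>.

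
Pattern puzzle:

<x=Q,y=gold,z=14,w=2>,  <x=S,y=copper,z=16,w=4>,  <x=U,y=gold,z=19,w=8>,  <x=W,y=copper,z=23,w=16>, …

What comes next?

For the x, letters move forward 2 places in the alphabet: Q, S, U, W → Y.
Y: alternates gold ↔ copper; gold, copper, gold, copper → gold.
Z — differences are 2, 3, 4, … (increasing by 1 each time): 14, 16, 19, 23 → 28.
W: ×2 each step; 2, 4, 8, 16 → 32.
So the next 4-tuple is <x=Y,y=gold,z=28,w=32>.

<x=Y,y=gold,z=28,w=32>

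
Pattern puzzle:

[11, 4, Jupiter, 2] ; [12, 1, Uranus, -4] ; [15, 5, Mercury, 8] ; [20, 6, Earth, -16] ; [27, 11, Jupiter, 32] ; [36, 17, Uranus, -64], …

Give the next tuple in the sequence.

[47, 28, Mercury, 128]

For the first value, differences are 1, 3, 5, … (increasing by 2 each time): 11, 12, 15, 20, 27, 36 → 47.
Second value: each term is the sum of the two before it; 4, 1, 5, 6, 11, 17 → 28.
Planet — repeats Jupiter → Uranus → Mercury → Earth: Jupiter, Uranus, Mercury, Earth, Jupiter, Uranus → Mercury.
Fourth value goes 2, -4, 8, -16, 32, -64 → 128 (×(-2) each step).
So the next tuple is [47, 28, Mercury, 128].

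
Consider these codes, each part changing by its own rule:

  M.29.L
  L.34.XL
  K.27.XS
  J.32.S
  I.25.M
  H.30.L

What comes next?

Letter: letters move back 1 place in the alphabet; M, L, K, J, I, H → G.
Second component goes 29, 34, 27, 32, 25, 30 → 23 (alternating steps +5, −7, +5, −7, …).
For the size, repeats L → XL → XS → S → M: L, XL, XS, S, M, L → XL.
Combining the parts gives G.23.XL.

G.23.XL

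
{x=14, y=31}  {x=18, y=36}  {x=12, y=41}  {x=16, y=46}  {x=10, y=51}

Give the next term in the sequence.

X — alternating steps +4, −6, +4, −6, …: 14, 18, 12, 16, 10 → 14.
Y: +5 each step, so 31, 36, 41, 46, 51 → 56.
So the next term is {x=14, y=56}.

{x=14, y=56}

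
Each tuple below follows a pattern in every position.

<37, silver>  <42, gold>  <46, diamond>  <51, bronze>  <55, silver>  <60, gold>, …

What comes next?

<64, diamond>

First entry: alternating steps +5, +4, +5, +4, …; 37, 42, 46, 51, 55, 60 → 64.
Rank: silver, gold, diamond, bronze, silver, gold → diamond (repeats silver → gold → diamond → bronze).
Combining the parts gives <64, diamond>.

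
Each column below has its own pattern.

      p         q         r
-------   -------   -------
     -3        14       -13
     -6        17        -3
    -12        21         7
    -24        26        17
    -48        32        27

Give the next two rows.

Column p: ×2 each step; -3, -6, -12, -24, -48 → -96 → -192.
Column q: differences are 3, 4, 5, … (increasing by 1 each time), so 14, 17, 21, 26, 32 → 39 → 47.
Column r: +10 each step, so -13, -3, 7, 17, 27 → 37 → 47.
Putting the parts together: -96  39  37 and then -192  47  47.

-96  39  37; -192  47  47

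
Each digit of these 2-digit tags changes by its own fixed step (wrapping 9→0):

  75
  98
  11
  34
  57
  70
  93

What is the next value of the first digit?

First digit: +2 each step, mod 10, so 7, 9, 1, 3, 5, 7, 9 → 1.

1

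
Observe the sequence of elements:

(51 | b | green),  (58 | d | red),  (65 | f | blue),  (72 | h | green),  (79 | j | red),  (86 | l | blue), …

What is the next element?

(93 | n | green)

First coordinate: 51, 58, 65, 72, 79, 86 → 93 (+7 each step).
Letter: letters move forward 2 places in the alphabet; b, d, f, h, j, l → n.
Colour: repeats green → red → blue, so green, red, blue, green, red, blue → green.
Combining the parts gives (93 | n | green).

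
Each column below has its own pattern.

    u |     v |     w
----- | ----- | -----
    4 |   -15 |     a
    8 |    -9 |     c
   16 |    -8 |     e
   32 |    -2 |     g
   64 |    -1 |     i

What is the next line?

Column u — ×2 each step: 4, 8, 16, 32, 64 → 128.
Column v: -15, -9, -8, -2, -1 → 5 (alternating steps +6, +1, +6, +1, …).
Column w: letters move forward 2 places in the alphabet; a, c, e, g, i → k.
Putting it together: 128  5  k.

128  5  k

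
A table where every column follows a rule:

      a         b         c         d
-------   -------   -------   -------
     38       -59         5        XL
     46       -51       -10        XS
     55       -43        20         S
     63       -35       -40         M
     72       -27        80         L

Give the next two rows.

80  -19  -160  XL; 89  -11  320  XS

For the column a, alternating steps +8, +9, +8, +9, …: 38, 46, 55, 63, 72 → 80 → 89.
Column b: +8 each step, so -59, -51, -43, -35, -27 → -19 → -11.
Column c: ×(-2) each step; 5, -10, 20, -40, 80 → -160 → 320.
Column d: runs through clothing sizes XS→XL; XL, XS, S, M, L → XL → XS.
So the next two rows are 80  -19  -160  XL and 89  -11  320  XS.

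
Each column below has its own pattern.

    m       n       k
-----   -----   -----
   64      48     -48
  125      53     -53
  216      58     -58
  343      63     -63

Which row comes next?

512  68  -68

Column m: 64, 125, 216, 343 → 512 (perfect cubes: 4³, 5³, 6³, …).
Column n: +5 each step; 48, 53, 58, 63 → 68.
Column k goes -48, -53, -58, -63 → -68 (always the negative of the column n).
Putting it together: 512  68  -68.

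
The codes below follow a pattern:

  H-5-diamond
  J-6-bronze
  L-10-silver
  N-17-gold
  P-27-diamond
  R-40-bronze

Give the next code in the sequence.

T-56-silver

Letter — letters move forward 2 places in the alphabet: H, J, L, N, P, R → T.
Second component — differences are 1, 4, 7, … (increasing by 3 each time): 5, 6, 10, 17, 27, 40 → 56.
Rank — repeats diamond → bronze → silver → gold: diamond, bronze, silver, gold, diamond, bronze → silver.
Putting it together: T-56-silver.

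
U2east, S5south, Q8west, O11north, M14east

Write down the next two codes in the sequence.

For the letter, letters move back 2 places in the alphabet: U, S, Q, O, M → K → I.
Second component: +3 each step; 2, 5, 8, 11, 14 → 17 → 20.
Direction: repeats east → south → west → north; east, south, west, north, east → south → west.
Putting the parts together: K17south and then I20west.

K17south, I20west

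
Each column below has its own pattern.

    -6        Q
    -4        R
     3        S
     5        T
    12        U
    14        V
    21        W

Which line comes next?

23  X

For the first component, alternating steps +2, +7, +2, +7, …: -6, -4, 3, 5, 12, 14, 21 → 23.
For the letter, letters move forward 1 place in the alphabet: Q, R, S, T, U, V, W → X.
So the next line is 23  X.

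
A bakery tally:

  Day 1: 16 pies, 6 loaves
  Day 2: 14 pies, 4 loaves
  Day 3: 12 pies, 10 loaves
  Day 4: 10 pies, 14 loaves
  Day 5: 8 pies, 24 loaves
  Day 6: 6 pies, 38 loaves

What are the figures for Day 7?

Pies: 16, 14, 12, 10, 8, 6 → 4 (−2 each step).
Loaves: 6, 4, 10, 14, 24, 38 → 62 (each term is the sum of the two before it).
So the next row is 4 pies, 62 loaves.

4 pies, 62 loaves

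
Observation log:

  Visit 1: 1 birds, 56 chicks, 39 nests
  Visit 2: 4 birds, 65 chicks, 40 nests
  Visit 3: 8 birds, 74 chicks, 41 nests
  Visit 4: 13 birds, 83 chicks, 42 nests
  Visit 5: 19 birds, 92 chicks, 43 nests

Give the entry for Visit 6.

26 birds, 101 chicks, 44 nests

Birds: differences are 3, 4, 5, … (increasing by 1 each time); 1, 4, 8, 13, 19 → 26.
Chicks: +9 each step, so 56, 65, 74, 83, 92 → 101.
Nests: 39, 40, 41, 42, 43 → 44 (+1 each step).
Putting it together: 26 birds, 101 chicks, 44 nests.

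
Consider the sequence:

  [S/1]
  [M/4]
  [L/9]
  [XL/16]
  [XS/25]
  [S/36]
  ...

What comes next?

[M/49]

For the size, repeats S → M → L → XL → XS: S, M, L, XL, XS, S → M.
For the second part, perfect squares: 1², 2², 3², …: 1, 4, 9, 16, 25, 36 → 49.
Putting it together: [M/49].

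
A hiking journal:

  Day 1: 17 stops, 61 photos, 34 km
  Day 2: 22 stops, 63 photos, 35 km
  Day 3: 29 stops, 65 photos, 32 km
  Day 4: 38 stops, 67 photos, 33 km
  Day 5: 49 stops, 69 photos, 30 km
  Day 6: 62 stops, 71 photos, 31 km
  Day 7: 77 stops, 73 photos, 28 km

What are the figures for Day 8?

For the stops, differences are 5, 7, 9, … (increasing by 2 each time): 17, 22, 29, 38, 49, 62, 77 → 94.
For the photos, +2 each step: 61, 63, 65, 67, 69, 71, 73 → 75.
For the km, alternating steps +1, −3, +1, −3, …: 34, 35, 32, 33, 30, 31, 28 → 29.
So the next record is 94 stops, 75 photos, 29 km.

94 stops, 75 photos, 29 km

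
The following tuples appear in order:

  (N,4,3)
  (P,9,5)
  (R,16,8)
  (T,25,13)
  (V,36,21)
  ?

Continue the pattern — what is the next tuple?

Letter goes N, P, R, T, V → X (letters move forward 2 places in the alphabet).
Second coordinate: 4, 9, 16, 25, 36 → 49 (perfect squares: 2², 3², 4², …).
Third coordinate — each term is the sum of the two before it: 3, 5, 8, 13, 21 → 34.
Combining the parts gives (X,49,34).

(X,49,34)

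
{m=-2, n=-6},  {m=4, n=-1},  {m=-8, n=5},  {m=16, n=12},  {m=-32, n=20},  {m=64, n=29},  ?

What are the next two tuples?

M: -2, 4, -8, 16, -32, 64 → -128 → 256 (×(-2) each step).
N: -6, -1, 5, 12, 20, 29 → 39 → 50 (differences are 5, 6, 7, … (increasing by 1 each time)).
So the next two tuples are {m=-128, n=39} and {m=256, n=50}.

{m=-128, n=39}, {m=256, n=50}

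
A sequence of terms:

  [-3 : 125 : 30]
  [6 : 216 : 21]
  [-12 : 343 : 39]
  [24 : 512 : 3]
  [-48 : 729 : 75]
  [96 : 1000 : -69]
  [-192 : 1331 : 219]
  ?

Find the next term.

First coordinate — ×(-2) each step: -3, 6, -12, 24, -48, 96, -192 → 384.
Second coordinate — perfect cubes: 5³, 6³, 7³, …: 125, 216, 343, 512, 729, 1000, 1331 → 1728.
Third coordinate — together with the first coordinate always sums to 27: 30, 21, 39, 3, 75, -69, 219 → -357.
Putting it together: [384 : 1728 : -357].

[384 : 1728 : -357]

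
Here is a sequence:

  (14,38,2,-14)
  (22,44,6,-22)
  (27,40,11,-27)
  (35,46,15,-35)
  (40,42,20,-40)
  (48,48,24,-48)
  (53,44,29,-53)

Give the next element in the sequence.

For the first part, alternating steps +8, +5, +8, +5, …: 14, 22, 27, 35, 40, 48, 53 → 61.
Second part goes 38, 44, 40, 46, 42, 48, 44 → 50 (alternating steps +6, −4, +6, −4, …).
Third part goes 2, 6, 11, 15, 20, 24, 29 → 33 (alternating steps +4, +5, +4, +5, …).
Fourth part: always the negative of the first part, so -14, -22, -27, -35, -40, -48, -53 → -61.
Putting it together: (61,50,33,-61).

(61,50,33,-61)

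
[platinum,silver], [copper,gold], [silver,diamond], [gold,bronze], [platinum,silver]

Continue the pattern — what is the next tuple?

For the metal, repeats platinum → copper → silver → gold: platinum, copper, silver, gold, platinum → copper.
Rank — repeats silver → gold → diamond → bronze: silver, gold, diamond, bronze, silver → gold.
Combining the parts gives [copper,gold].

[copper,gold]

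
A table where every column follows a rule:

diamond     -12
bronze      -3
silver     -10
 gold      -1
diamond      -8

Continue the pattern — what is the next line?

For the rank, repeats diamond → bronze → silver → gold: diamond, bronze, silver, gold, diamond → bronze.
Second component: alternating steps +9, −7, +9, −7, …, so -12, -3, -10, -1, -8 → 1.
Combining the parts gives bronze  1.

bronze  1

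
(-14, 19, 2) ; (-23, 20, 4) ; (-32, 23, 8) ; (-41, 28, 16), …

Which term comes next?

For the first component, −9 each step: -14, -23, -32, -41 → -50.
Second component goes 19, 20, 23, 28 → 35 (differences are 1, 3, 5, … (increasing by 2 each time)).
Third component: 2, 4, 8, 16 → 32 (×2 each step).
Combining the parts gives (-50, 35, 32).

(-50, 35, 32)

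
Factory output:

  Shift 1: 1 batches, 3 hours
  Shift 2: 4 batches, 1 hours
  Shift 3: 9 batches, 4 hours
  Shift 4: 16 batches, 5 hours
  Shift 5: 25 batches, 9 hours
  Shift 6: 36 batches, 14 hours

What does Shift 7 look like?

49 batches, 23 hours

Batches: 1, 4, 9, 16, 25, 36 → 49 (perfect squares: 1², 2², 3², …).
Hours: each term is the sum of the two before it; 3, 1, 4, 5, 9, 14 → 23.
Putting it together: 49 batches, 23 hours.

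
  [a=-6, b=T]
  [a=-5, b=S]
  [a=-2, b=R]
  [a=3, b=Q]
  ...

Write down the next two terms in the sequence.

A: differences are 1, 3, 5, … (increasing by 2 each time), so -6, -5, -2, 3 → 10 → 19.
B goes T, S, R, Q → P → O (letters move back 1 place in the alphabet).
So the next two terms are [a=10, b=P] and [a=19, b=O].

[a=10, b=P], [a=19, b=O]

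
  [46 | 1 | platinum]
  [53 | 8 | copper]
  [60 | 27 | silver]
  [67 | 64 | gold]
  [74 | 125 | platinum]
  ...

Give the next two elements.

[81 | 216 | copper], [88 | 343 | silver]

First value: +7 each step; 46, 53, 60, 67, 74 → 81 → 88.
Second value: 1, 8, 27, 64, 125 → 216 → 343 (perfect cubes: 1³, 2³, 3³, …).
Metal goes platinum, copper, silver, gold, platinum → copper → silver (repeats platinum → copper → silver → gold).
So the next two elements are [81 | 216 | copper] and [88 | 343 | silver].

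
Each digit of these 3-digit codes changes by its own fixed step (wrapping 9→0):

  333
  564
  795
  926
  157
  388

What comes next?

For the first digit, +2 each step, mod 10: 3, 5, 7, 9, 1, 3 → 5.
Second digit: +3 each step, mod 10, so 3, 6, 9, 2, 5, 8 → 1.
Third digit goes 3, 4, 5, 6, 7, 8 → 9 (+1 each step, mod 10).
Putting it together: 519.

519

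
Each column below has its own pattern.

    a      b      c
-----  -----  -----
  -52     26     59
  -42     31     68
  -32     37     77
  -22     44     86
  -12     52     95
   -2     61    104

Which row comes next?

8  71  113

For the column a, +10 each step: -52, -42, -32, -22, -12, -2 → 8.
Column b: 26, 31, 37, 44, 52, 61 → 71 (differences are 5, 6, 7, … (increasing by 1 each time)).
Column c goes 59, 68, 77, 86, 95, 104 → 113 (+9 each step).
Putting it together: 8  71  113.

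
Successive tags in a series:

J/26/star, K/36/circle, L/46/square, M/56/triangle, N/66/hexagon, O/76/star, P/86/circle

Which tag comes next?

Q/96/square

For the letter, letters move forward 1 place in the alphabet: J, K, L, M, N, O, P → Q.
For the second component, +10 each step: 26, 36, 46, 56, 66, 76, 86 → 96.
Shape: repeats star → circle → square → triangle → hexagon, so star, circle, square, triangle, hexagon, star, circle → square.
Putting it together: Q/96/square.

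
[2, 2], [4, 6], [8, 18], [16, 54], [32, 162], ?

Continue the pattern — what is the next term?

First part goes 2, 4, 8, 16, 32 → 64 (×2 each step).
Second part — ×3 each step: 2, 6, 18, 54, 162 → 486.
So the next term is [64, 486].

[64, 486]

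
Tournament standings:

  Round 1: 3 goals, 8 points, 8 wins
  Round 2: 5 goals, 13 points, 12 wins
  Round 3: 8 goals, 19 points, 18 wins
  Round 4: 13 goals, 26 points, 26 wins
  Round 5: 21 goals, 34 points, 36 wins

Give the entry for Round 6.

34 goals, 43 points, 48 wins

Goals: each term is the sum of the two before it; 3, 5, 8, 13, 21 → 34.
Points: differences are 5, 6, 7, … (increasing by 1 each time); 8, 13, 19, 26, 34 → 43.
Wins: differences are 4, 6, 8, … (increasing by 2 each time); 8, 12, 18, 26, 36 → 48.
Putting it together: 34 goals, 43 points, 48 wins.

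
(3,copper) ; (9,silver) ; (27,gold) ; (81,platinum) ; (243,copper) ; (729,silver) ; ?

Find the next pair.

First value: 3, 9, 27, 81, 243, 729 → 2187 (×3 each step).
Metal goes copper, silver, gold, platinum, copper, silver → gold (repeats copper → silver → gold → platinum).
So the next pair is (2187,gold).

(2187,gold)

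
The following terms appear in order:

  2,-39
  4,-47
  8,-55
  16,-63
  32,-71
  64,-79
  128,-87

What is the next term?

256,-95

First slot: ×2 each step; 2, 4, 8, 16, 32, 64, 128 → 256.
Second slot — −8 each step: -39, -47, -55, -63, -71, -79, -87 → -95.
So the next term is 256,-95.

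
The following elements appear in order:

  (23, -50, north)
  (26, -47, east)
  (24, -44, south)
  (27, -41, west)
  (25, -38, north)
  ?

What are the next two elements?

(28, -35, east), (26, -32, south)

First entry — alternating steps +3, −2, +3, −2, …: 23, 26, 24, 27, 25 → 28 → 26.
Second entry goes -50, -47, -44, -41, -38 → -35 → -32 (+3 each step).
Direction: repeats north → east → south → west; north, east, south, west, north → east → south.
So the next two elements are (28, -35, east) and (26, -32, south).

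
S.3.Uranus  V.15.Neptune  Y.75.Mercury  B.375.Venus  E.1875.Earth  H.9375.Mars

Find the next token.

For the letter, letters move forward 3 places in the alphabet, wrapping Z→A: S, V, Y, B, E, H → K.
Second component: ×5 each step, so 3, 15, 75, 375, 1875, 9375 → 46875.
Planet: runs through the planets Mercury→Neptune; Uranus, Neptune, Mercury, Venus, Earth, Mars → Jupiter.
Putting it together: K.46875.Jupiter.

K.46875.Jupiter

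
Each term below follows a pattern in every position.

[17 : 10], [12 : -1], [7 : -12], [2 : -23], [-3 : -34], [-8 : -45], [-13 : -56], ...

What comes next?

First value: −5 each step; 17, 12, 7, 2, -3, -8, -13 → -18.
Second value — −11 each step: 10, -1, -12, -23, -34, -45, -56 → -67.
Putting it together: [-18 : -67].

[-18 : -67]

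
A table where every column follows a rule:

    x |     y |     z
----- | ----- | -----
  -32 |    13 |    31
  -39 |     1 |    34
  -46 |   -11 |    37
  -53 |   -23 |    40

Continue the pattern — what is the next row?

Column x — −7 each step: -32, -39, -46, -53 → -60.
For the column y, −12 each step: 13, 1, -11, -23 → -35.
For the column z, +3 each step: 31, 34, 37, 40 → 43.
Putting it together: -60  -35  43.

-60  -35  43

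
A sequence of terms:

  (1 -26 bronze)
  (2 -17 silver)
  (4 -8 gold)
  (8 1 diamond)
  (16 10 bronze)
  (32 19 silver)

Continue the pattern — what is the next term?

(64 28 gold)

First component: 1, 2, 4, 8, 16, 32 → 64 (×2 each step).
Second component: +9 each step, so -26, -17, -8, 1, 10, 19 → 28.
For the rank, repeats bronze → silver → gold → diamond: bronze, silver, gold, diamond, bronze, silver → gold.
Combining the parts gives (64 28 gold).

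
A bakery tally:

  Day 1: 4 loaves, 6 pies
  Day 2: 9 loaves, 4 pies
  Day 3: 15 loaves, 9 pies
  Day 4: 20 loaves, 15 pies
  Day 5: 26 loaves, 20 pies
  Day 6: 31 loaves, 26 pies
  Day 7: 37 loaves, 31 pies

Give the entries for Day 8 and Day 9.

Loaves: 4, 9, 15, 20, 26, 31, 37 → 42 → 48 (alternating steps +5, +6, +5, +6, …).
Pies — always the previous value of the loaves: 6, 4, 9, 15, 20, 26, 31 → 37 → 42.
Putting the parts together: 42 loaves, 37 pies and then 48 loaves, 42 pies.

42 loaves, 37 pies; 48 loaves, 42 pies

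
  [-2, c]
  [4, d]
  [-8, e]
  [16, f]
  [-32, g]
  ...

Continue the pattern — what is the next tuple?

[64, h]

First part: -2, 4, -8, 16, -32 → 64 (×(-2) each step).
For the letter, letters move forward 1 place in the alphabet: c, d, e, f, g → h.
Combining the parts gives [64, h].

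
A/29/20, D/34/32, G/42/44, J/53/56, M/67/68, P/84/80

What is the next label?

Letter: letters move forward 3 places in the alphabet, so A, D, G, J, M, P → S.
For the second component, differences are 5, 8, 11, … (increasing by 3 each time): 29, 34, 42, 53, 67, 84 → 104.
Third component: 20, 32, 44, 56, 68, 80 → 92 (+12 each step).
Putting it together: S/104/92.

S/104/92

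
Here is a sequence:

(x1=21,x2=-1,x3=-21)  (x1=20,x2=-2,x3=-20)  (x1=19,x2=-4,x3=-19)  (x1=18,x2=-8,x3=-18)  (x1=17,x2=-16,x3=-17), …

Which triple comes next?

(x1=16,x2=-32,x3=-16)

For the x1, −1 each step: 21, 20, 19, 18, 17 → 16.
X2 goes -1, -2, -4, -8, -16 → -32 (×2 each step).
X3 goes -21, -20, -19, -18, -17 → -16 (always the negative of the x1).
Combining the parts gives (x1=16,x2=-32,x3=-16).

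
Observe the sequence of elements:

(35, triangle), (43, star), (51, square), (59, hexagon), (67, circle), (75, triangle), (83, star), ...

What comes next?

First entry — +8 each step: 35, 43, 51, 59, 67, 75, 83 → 91.
For the shape, repeats triangle → star → square → hexagon → circle: triangle, star, square, hexagon, circle, triangle, star → square.
So the next element is (91, square).

(91, square)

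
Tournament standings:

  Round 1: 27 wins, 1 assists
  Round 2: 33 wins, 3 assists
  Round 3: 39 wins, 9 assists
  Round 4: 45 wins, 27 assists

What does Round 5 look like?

Wins — +6 each step: 27, 33, 39, 45 → 51.
Assists — ×3 each step: 1, 3, 9, 27 → 81.
Combining the parts gives 51 wins, 81 assists.

51 wins, 81 assists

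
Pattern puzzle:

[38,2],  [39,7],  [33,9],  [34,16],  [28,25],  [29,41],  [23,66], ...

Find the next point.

For the first component, alternating steps +1, −6, +1, −6, …: 38, 39, 33, 34, 28, 29, 23 → 24.
Second component — each term is the sum of the two before it: 2, 7, 9, 16, 25, 41, 66 → 107.
So the next point is [24,107].

[24,107]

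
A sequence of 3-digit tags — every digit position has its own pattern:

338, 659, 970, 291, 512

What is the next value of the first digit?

First digit: +3 each step, mod 10; 3, 6, 9, 2, 5 → 8.

8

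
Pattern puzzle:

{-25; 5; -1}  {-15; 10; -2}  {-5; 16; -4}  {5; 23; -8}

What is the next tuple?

{15; 31; -16}

First value: +10 each step; -25, -15, -5, 5 → 15.
Second value: differences are 5, 6, 7, … (increasing by 1 each time); 5, 10, 16, 23 → 31.
Third value — ×2 each step: -1, -2, -4, -8 → -16.
Putting it together: {15; 31; -16}.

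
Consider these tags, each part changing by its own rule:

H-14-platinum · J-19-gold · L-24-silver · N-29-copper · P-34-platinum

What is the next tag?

Letter: letters move forward 2 places in the alphabet; H, J, L, N, P → R.
For the second component, +5 each step: 14, 19, 24, 29, 34 → 39.
Metal — repeats platinum → gold → silver → copper: platinum, gold, silver, copper, platinum → gold.
Putting it together: R-39-gold.

R-39-gold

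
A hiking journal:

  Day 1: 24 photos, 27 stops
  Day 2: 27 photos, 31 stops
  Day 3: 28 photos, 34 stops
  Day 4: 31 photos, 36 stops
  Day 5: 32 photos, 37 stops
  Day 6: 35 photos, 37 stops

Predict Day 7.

For the photos, alternating steps +3, +1, +3, +1, …: 24, 27, 28, 31, 32, 35 → 36.
Stops: differences are 4, 3, 2, … (decreasing by 1 each time), so 27, 31, 34, 36, 37, 37 → 36.
Putting it together: 36 photos, 36 stops.

36 photos, 36 stops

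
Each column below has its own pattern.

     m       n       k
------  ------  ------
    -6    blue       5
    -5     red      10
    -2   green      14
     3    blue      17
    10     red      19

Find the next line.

19  green  20

Column m: differences are 1, 3, 5, … (increasing by 2 each time); -6, -5, -2, 3, 10 → 19.
Column n: blue, red, green, blue, red → green (repeats blue → red → green).
Column k: differences are 5, 4, 3, … (decreasing by 1 each time); 5, 10, 14, 17, 19 → 20.
So the next line is 19  green  20.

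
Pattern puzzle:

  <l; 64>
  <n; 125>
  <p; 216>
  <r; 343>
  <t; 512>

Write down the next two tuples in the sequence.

Letter — letters move forward 2 places in the alphabet: l, n, p, r, t → v → x.
Second value: 64, 125, 216, 343, 512 → 729 → 1000 (perfect cubes: 4³, 5³, 6³, …).
Putting the parts together: <v; 729> and then <x; 1000>.

<v; 729>, <x; 1000>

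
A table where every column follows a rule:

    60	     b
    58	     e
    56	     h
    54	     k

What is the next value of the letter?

Letter: letters move forward 3 places in the alphabet; b, e, h, k → n.

n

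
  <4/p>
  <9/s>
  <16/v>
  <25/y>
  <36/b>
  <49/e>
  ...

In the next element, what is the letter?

h

Letter: letters move forward 3 places in the alphabet, wrapping Z→A, so p, s, v, y, b, e → h.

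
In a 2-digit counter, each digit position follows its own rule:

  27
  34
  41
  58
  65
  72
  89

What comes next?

First digit — +1 each step, mod 10: 2, 3, 4, 5, 6, 7, 8 → 9.
Second digit goes 7, 4, 1, 8, 5, 2, 9 → 6 (−3 each step, mod 10).
Combining the parts gives 96.

96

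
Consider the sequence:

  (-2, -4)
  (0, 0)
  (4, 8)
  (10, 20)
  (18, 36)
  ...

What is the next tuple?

(28, 56)

First coordinate: differences are 2, 4, 6, … (increasing by 2 each time); -2, 0, 4, 10, 18 → 28.
Second coordinate: always 2 × the first coordinate, so -4, 0, 8, 20, 36 → 56.
Combining the parts gives (28, 56).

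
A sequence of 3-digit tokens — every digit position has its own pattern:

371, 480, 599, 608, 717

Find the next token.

First digit — +1 each step, mod 10: 3, 4, 5, 6, 7 → 8.
For the second digit, +1 each step, mod 10: 7, 8, 9, 0, 1 → 2.
Third digit: −1 each step, mod 10, so 1, 0, 9, 8, 7 → 6.
Combining the parts gives 826.

826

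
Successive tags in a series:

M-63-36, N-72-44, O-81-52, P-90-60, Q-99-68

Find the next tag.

Letter goes M, N, O, P, Q → R (letters move forward 1 place in the alphabet).
For the second component, +9 each step: 63, 72, 81, 90, 99 → 108.
Third component goes 36, 44, 52, 60, 68 → 76 (+8 each step).
Combining the parts gives R-108-76.

R-108-76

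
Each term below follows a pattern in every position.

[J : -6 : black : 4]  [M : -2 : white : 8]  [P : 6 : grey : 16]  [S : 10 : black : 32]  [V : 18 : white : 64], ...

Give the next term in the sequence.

[Y : 22 : grey : 128]

Letter: J, M, P, S, V → Y (letters move forward 3 places in the alphabet).
Second component: alternating steps +4, +8, +4, +8, …, so -6, -2, 6, 10, 18 → 22.
Shade: black, white, grey, black, white → grey (repeats black → white → grey).
Fourth component: 4, 8, 16, 32, 64 → 128 (×2 each step).
Combining the parts gives [Y : 22 : grey : 128].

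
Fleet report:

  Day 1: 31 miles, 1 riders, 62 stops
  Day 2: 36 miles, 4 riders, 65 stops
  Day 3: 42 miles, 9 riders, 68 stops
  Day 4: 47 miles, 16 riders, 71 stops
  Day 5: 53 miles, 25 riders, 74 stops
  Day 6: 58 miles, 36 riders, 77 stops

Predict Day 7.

For the miles, alternating steps +5, +6, +5, +6, …: 31, 36, 42, 47, 53, 58 → 64.
Riders: 1, 4, 9, 16, 25, 36 → 49 (perfect squares: 1², 2², 3², …).
Stops — +3 each step: 62, 65, 68, 71, 74, 77 → 80.
Putting it together: 64 miles, 49 riders, 80 stops.

64 miles, 49 riders, 80 stops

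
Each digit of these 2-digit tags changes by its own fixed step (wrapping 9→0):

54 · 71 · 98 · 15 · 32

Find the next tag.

59

First digit goes 5, 7, 9, 1, 3 → 5 (+2 each step, mod 10).
Second digit: −3 each step, mod 10, so 4, 1, 8, 5, 2 → 9.
Putting it together: 59.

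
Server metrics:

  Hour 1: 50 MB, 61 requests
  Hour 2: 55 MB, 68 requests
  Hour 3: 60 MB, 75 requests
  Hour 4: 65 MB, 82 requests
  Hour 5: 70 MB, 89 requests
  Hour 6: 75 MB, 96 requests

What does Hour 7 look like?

MB: +5 each step, so 50, 55, 60, 65, 70, 75 → 80.
Requests: 61, 68, 75, 82, 89, 96 → 103 (+7 each step).
Putting it together: 80 MB, 103 requests.

80 MB, 103 requests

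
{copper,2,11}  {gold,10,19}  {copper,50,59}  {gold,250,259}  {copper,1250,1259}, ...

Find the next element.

{gold,6250,6259}

For the metal, alternates copper ↔ gold: copper, gold, copper, gold, copper → gold.
Second value goes 2, 10, 50, 250, 1250 → 6250 (×5 each step).
Third value: always 9 more than the second value; 11, 19, 59, 259, 1259 → 6259.
Combining the parts gives {gold,6250,6259}.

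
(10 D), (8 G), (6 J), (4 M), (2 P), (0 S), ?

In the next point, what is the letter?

For the letter, letters move forward 3 places in the alphabet: D, G, J, M, P, S → V.

V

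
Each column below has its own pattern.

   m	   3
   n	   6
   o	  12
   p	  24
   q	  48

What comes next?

r  96

Letter goes m, n, o, p, q → r (letters move forward 1 place in the alphabet).
Second component: ×2 each step; 3, 6, 12, 24, 48 → 96.
So the next line is r  96.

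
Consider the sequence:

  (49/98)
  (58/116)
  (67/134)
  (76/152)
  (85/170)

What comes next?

First slot: +9 each step, so 49, 58, 67, 76, 85 → 94.
Second slot: always 2 × the first slot, so 98, 116, 134, 152, 170 → 188.
So the next point is (94/188).

(94/188)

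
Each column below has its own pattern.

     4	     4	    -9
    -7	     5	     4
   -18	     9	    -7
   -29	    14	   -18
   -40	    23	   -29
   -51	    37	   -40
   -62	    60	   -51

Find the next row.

First component goes 4, -7, -18, -29, -40, -51, -62 → -73 (−11 each step).
Second component: each term is the sum of the two before it; 4, 5, 9, 14, 23, 37, 60 → 97.
For the third component, always the previous value of the first component: -9, 4, -7, -18, -29, -40, -51 → -62.
Putting it together: -73  97  -62.

-73  97  -62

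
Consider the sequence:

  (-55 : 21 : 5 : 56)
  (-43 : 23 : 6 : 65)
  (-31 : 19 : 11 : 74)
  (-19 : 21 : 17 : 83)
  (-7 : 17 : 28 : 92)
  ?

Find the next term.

For the first slot, +12 each step: -55, -43, -31, -19, -7 → 5.
Second slot — alternating steps +2, −4, +2, −4, …: 21, 23, 19, 21, 17 → 19.
Third slot: each term is the sum of the two before it; 5, 6, 11, 17, 28 → 45.
Fourth slot — +9 each step: 56, 65, 74, 83, 92 → 101.
Combining the parts gives (5 : 19 : 45 : 101).

(5 : 19 : 45 : 101)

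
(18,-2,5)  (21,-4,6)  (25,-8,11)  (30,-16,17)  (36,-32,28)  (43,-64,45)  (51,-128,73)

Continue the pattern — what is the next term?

(60,-256,118)

For the first slot, differences are 3, 4, 5, … (increasing by 1 each time): 18, 21, 25, 30, 36, 43, 51 → 60.
For the second slot, ×2 each step: -2, -4, -8, -16, -32, -64, -128 → -256.
Third slot: 5, 6, 11, 17, 28, 45, 73 → 118 (each term is the sum of the two before it).
Putting it together: (60,-256,118).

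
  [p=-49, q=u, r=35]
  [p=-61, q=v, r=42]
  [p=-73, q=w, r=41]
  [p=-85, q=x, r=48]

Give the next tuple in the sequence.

[p=-97, q=y, r=47]

P goes -49, -61, -73, -85 → -97 (−12 each step).
Q: letters move forward 1 place in the alphabet; u, v, w, x → y.
R: 35, 42, 41, 48 → 47 (alternating steps +7, −1, +7, −1, …).
So the next tuple is [p=-97, q=y, r=47].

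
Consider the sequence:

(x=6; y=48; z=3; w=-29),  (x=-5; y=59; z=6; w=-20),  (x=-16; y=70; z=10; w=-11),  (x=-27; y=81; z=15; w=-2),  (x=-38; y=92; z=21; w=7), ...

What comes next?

(x=-49; y=103; z=28; w=16)

For the x, −11 each step: 6, -5, -16, -27, -38 → -49.
Y: +11 each step; 48, 59, 70, 81, 92 → 103.
Z: differences are 3, 4, 5, … (increasing by 1 each time), so 3, 6, 10, 15, 21 → 28.
W: -29, -20, -11, -2, 7 → 16 (+9 each step).
Combining the parts gives (x=-49; y=103; z=28; w=16).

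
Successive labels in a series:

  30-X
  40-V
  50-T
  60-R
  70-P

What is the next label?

First component — +10 each step: 30, 40, 50, 60, 70 → 80.
Letter goes X, V, T, R, P → N (letters move back 2 places in the alphabet).
So the next label is 80-N.

80-N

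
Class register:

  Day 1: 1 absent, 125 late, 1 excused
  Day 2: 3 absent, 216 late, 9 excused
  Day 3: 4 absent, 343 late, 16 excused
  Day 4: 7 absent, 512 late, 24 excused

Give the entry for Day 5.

11 absent, 729 late, 31 excused

Absent: 1, 3, 4, 7 → 11 (each term is the sum of the two before it).
Late — perfect cubes: 5³, 6³, 7³, …: 125, 216, 343, 512 → 729.
Excused: alternating steps +8, +7, +8, +7, …, so 1, 9, 16, 24 → 31.
So the next record is 11 absent, 729 late, 31 excused.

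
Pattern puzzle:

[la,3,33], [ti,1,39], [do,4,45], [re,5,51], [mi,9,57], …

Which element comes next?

For the note, runs through the solfège scale do→ti: la, ti, do, re, mi → fa.
For the second coordinate, each term is the sum of the two before it: 3, 1, 4, 5, 9 → 14.
Third coordinate: +6 each step, so 33, 39, 45, 51, 57 → 63.
So the next element is [fa,14,63].

[fa,14,63]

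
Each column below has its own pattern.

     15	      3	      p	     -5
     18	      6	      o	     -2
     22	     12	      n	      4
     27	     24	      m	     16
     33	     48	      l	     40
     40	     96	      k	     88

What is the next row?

48  192  j  184

First component: differences are 3, 4, 5, … (increasing by 1 each time), so 15, 18, 22, 27, 33, 40 → 48.
Second component — ×2 each step: 3, 6, 12, 24, 48, 96 → 192.
Letter: letters move back 1 place in the alphabet; p, o, n, m, l, k → j.
Fourth component: always 8 less than the second component; -5, -2, 4, 16, 40, 88 → 184.
Combining the parts gives 48  192  j  184.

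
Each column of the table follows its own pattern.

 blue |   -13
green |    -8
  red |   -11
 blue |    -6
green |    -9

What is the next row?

red  -4

Colour — repeats blue → green → red: blue, green, red, blue, green → red.
Second component: alternating steps +5, −3, +5, −3, …, so -13, -8, -11, -6, -9 → -4.
Combining the parts gives red  -4.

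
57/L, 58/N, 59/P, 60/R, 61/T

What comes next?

62/V

First component goes 57, 58, 59, 60, 61 → 62 (+1 each step).
Letter: letters move forward 2 places in the alphabet; L, N, P, R, T → V.
So the next code is 62/V.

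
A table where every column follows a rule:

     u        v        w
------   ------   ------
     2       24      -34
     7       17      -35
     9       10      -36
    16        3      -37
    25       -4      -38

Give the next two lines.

Column u: each term is the sum of the two before it, so 2, 7, 9, 16, 25 → 41 → 66.
For the column v, −7 each step: 24, 17, 10, 3, -4 → -11 → -18.
For the column w, −1 each step: -34, -35, -36, -37, -38 → -39 → -40.
Putting the parts together: 41  -11  -39 and then 66  -18  -40.

41  -11  -39; 66  -18  -40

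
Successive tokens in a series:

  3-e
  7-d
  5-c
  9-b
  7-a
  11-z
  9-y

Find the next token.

13-x

First component: alternating steps +4, −2, +4, −2, …, so 3, 7, 5, 9, 7, 11, 9 → 13.
Letter: e, d, c, b, a, z, y → x (letters move back 1 place in the alphabet, wrapping A→Z).
Putting it together: 13-x.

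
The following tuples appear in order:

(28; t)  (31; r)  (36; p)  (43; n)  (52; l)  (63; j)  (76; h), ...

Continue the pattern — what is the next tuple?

First entry: 28, 31, 36, 43, 52, 63, 76 → 91 (differences are 3, 5, 7, … (increasing by 2 each time)).
For the letter, letters move back 2 places in the alphabet: t, r, p, n, l, j, h → f.
Combining the parts gives (91; f).

(91; f)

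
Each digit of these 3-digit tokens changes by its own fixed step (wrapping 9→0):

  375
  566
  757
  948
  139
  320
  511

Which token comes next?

702

First digit: 3, 5, 7, 9, 1, 3, 5 → 7 (+2 each step, mod 10).
Second digit: −1 each step, mod 10, so 7, 6, 5, 4, 3, 2, 1 → 0.
Third digit: +1 each step, mod 10; 5, 6, 7, 8, 9, 0, 1 → 2.
Combining the parts gives 702.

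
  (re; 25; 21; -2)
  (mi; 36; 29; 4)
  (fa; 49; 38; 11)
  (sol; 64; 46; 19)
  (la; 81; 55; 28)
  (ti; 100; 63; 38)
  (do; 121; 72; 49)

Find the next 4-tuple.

Note — runs through the solfège scale do→ti: re, mi, fa, sol, la, ti, do → re.
Second coordinate goes 25, 36, 49, 64, 81, 100, 121 → 144 (perfect squares: 5², 6², 7², …).
For the third coordinate, alternating steps +8, +9, +8, +9, …: 21, 29, 38, 46, 55, 63, 72 → 80.
Fourth coordinate: differences are 6, 7, 8, … (increasing by 1 each time), so -2, 4, 11, 19, 28, 38, 49 → 61.
Combining the parts gives (re; 144; 80; 61).

(re; 144; 80; 61)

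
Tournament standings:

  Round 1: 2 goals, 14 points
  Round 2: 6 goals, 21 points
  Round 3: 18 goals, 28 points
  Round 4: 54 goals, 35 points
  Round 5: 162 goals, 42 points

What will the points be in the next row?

Points — +7 each step: 14, 21, 28, 35, 42 → 49.

49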